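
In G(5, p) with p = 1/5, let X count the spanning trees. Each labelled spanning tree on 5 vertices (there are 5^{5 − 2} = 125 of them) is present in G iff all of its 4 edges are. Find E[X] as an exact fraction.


K_5 has 5^{5 − 2} = 125 labelled spanning trees.
For each such spanning tree H, let X_H = 1 if all 4 edges of H are present in G. Then P[X_H = 1] = p^{4} = (1/5)^{4} = 1/625.
Summing the indicators: E[X] = Σ_H E[X_H] = 125 · p^{4} = 125 · 1/625 = 1/5.
Numerically: E[X] ≈ 0.2.

E[X] = 125 · (1/5)^{4} = 1/5 ≈ 0.2.


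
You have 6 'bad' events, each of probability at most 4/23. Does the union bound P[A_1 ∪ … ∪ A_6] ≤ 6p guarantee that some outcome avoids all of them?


Union bound: P[∪_{i=1}^{6} A_i] ≤ Σ_i P[A_i] ≤ 6·p = 6·(4/23) = 24/23.
Numerically: 24/23 ≈ 1.043478.
Is 24/23 < 1? NO.
Since the bound 24/23 is ≥ 1, the union bound is uninformative here; it does NOT by itself certify existence.

6·p = 24/23 ≈ 1.043478; existence NOT certified by the union bound.


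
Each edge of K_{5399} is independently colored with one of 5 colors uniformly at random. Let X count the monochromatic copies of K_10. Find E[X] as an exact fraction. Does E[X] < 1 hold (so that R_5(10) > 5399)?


E[X] = C(5399, 10) · 5^{1 − 45} = 5751065658334180080797359164706 · 5^{−44} = 5751065658334180080797359164706/5684341886080801486968994140625.
As a reduced fraction: E[X] = 5751065658334180080797359164706/5684341886080801486968994140625 ≈ 1.012.
Is E[X] < 1? NO.
Since E[X] ≥ 1, the first-moment bound is inconclusive at n = 5399; it does NOT by itself certify R_5(10) > 5399.

E[X] = 5751065658334180080797359164706/5684341886080801486968994140625 ≈ 1.012; E[X] ≥ 1; first-moment method inconclusive here.


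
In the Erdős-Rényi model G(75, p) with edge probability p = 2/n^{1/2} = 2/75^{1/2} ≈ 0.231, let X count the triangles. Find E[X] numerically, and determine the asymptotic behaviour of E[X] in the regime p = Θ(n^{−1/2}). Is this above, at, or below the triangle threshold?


Number of potential triangles: C(75, 3) = 67525.
Each occurs with probability p³ ≈ (0.231)³ ≈ 1.23168e-02.
By linearity: E[X] = C(75, 3)·p³ ≈ 67525 · 1.23168e-02 ≈ 831.692.
Since α = 1/2 < 1, p = c/n^{1/2} ≫ 1/n is above the triangle threshold p ~ 1/n. Asymptotically E[X] ~ (c³/6)·n^{3(1−α)} = (2³/6)·n^{1.5} → ∞; triangles are abundant w.h.p.

E[X] ≈ 831.692; in regime p = Θ(1/n^{1/2}) E[X] diverges (above the triangle threshold p ~ 1/n).


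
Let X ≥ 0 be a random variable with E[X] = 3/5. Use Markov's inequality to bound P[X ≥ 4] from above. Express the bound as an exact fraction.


μ = E[X] = 3/5, a = 4.
Markov: P[X ≥ 4] ≤ μ/a = (3/5)/4 = 3/20.
Numerically: ≈ 0.15000.
(Since a = 4 > μ = 0.60000, the bound 3/20 is < 1 and informative.)

P[X ≥ 4] ≤ 3/20 ≈ 0.15000.


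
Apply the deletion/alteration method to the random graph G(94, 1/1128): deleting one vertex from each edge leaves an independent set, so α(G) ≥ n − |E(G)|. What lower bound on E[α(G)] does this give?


E[|E(G)|] = C(94, 2)·p = 4371 · (1/1128) = 31/8.
E[α(G)] ≥ n − E[|E(G)|] = 94 − 31/8 = 721/8.
Numerically: ≈ 90.1250.
(This is only a lower bound; the true E[α(G)] may be larger.)

E[α(G)] ≥ 721/8 ≈ 90.1250.


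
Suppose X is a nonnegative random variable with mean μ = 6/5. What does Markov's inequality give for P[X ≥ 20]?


μ = E[X] = 6/5, a = 20.
Markov: P[X ≥ 20] ≤ μ/a = (6/5)/20 = 3/50.
Numerically: ≈ 0.0600.
(Since a = 20 > μ = 1.2000, the bound 3/50 is < 1 and informative.)

P[X ≥ 20] ≤ 3/50 ≈ 0.0600.


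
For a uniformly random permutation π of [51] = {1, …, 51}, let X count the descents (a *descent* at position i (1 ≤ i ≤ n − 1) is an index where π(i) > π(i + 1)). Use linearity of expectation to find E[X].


Write X = Σ X_I over i = 1, …, 50, with X_I the indicator of one descent.
There are 50 indicators.
For each fixed i, the pair (π(i), π(i+1)) is a uniformly random ordered pair of distinct values from {1, …, 51}; by symmetry P[π(i) > π(i+1)] = 1/2.
By linearity: E[X] = 50 · (1/2) = (51 − 1) · (1/2) = 25 ≈ 25.00000.

E[X] = 25 = 25.00000.


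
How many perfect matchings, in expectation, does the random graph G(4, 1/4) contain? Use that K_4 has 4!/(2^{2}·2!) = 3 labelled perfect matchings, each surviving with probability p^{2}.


K_4 has 4!/(2^{2}·2!) = 3 labelled perfect matchings.
For each such perfect matching H, let X_H = 1 if all 2 edges of H are present in G. Then P[X_H = 1] = p^{2} = (1/4)^{2} = 1/16.
By linearity: E[X] = Σ_H E[X_H] = 3 · p^{2} = 3 · 1/16 = 3/16.
Numerically: E[X] ≈ 0.188.

E[X] = 3 · (1/4)^{2} = 3/16 ≈ 0.188.


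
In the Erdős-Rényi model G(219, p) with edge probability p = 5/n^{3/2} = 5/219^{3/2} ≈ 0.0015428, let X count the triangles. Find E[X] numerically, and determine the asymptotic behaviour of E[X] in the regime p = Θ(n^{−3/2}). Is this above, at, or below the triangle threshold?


Number of potential triangles: C(219, 3) = 1726669.
Each occurs with probability p³ ≈ (0.0015428)³ ≈ 3.6720746e-09.
By linearity: E[X] = C(219, 3)·p³ ≈ 1726669 · 3.6720746e-09 ≈ 0.00634.
Since α = 3/2 > 1, p = c/n^{3/2} = o(1/n) is below the triangle threshold p ~ 1/n. Asymptotically E[X] ~ (c³/6)·n^{3(1−α)} = (5³/6)·n^{-1.5} → 0, so by Markov's inequality G has no triangles w.h.p.

E[X] ≈ 0.00634; in regime p = Θ(1/n^{3/2}) E[X] tends to 0 (below the triangle threshold p ~ 1/n).


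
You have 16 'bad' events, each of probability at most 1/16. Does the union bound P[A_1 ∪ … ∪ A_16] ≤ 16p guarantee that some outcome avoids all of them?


Union bound: P[∪_{i=1}^{16} A_i] ≤ Σ_i P[A_i] ≤ 16·p = 16·(1/16) = 1.
Numerically: 1 ≈ 1.00000.
Is 1 < 1? NO.
Since the bound 1 is ≥ 1, the union bound is uninformative here; it does NOT by itself certify existence.

16·p = 1 ≈ 1.00000; existence NOT certified by the union bound.


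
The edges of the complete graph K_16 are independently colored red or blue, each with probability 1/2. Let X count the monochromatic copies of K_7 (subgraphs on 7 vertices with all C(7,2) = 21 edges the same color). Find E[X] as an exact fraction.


Let X = Σ_S X_S over the C(16, 7) = 11440 subsets S of size 7, where X_S = 1 if the K_7 on S is monochromatic.
For a fixed S, the K_7 on S has C(7, 2) = 21 edges. P[all 21 edges red] = (1/2)^21, and likewise for blue, so P[monochromatic] = 2·(1/2)^21 = 2^{1 − 21} = 1/1048576.
By linearity of expectation: E[X] = C(16, 7) · 2^{1 − 21} = 11440 · 1/1048576 = 715/65536.
Numerically: E[X] ≈ 0.01091.

E[X] = C(16,7)·2^(1−C(7,2)) = 715/65536 ≈ 0.01091.


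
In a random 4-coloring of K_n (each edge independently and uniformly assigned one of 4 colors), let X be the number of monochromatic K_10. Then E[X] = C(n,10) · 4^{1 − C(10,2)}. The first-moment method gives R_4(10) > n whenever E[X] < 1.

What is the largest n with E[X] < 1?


We need C(n, 10) · 4^{1 − 45} < 1, i.e. C(n, 10) < 4^{45 − 1} = 309485009821345068724781056.
Check values of n near the boundary:
  n = 2017: C(2017, 10) = 300324964434452596180990448; 300324964434452596180990448 < 309485009821345068724781056? YES
  n = 2018: C(2018, 10) = 301820606687612220663963508; 301820606687612220663963508 < 309485009821345068724781056? YES
  n = 2019: C(2019, 10) = 303322949179835278009229628; 303322949179835278009229628 < 309485009821345068724781056? YES
  n = 2020: C(2020, 10) = 304832018578739931133653656; 304832018578739931133653656 < 309485009821345068724781056? YES
  n = 2021: C(2021, 10) = 306347841644770462864800616; 306347841644770462864800616 < 309485009821345068724781056? YES
  n = 2022: C(2022, 10) = 307870445231474093395937796; 307870445231474093395937796 < 309485009821345068724781056? YES
  n = 2023: C(2023, 10) = 309399856285778485315440716; 309399856285778485315440716 < 309485009821345068724781056? YES
  n = 2024: C(2024, 10) = 310936101848269937576192656; 310936101848269937576192656 < 309485009821345068724781056? NO
  n = 2025: C(2025, 10) = 312479209053472269772600560; 312479209053472269772600560 < 309485009821345068724781056? NO
  n = 2026: C(2026, 10) = 314029205130126398094885285; 314029205130126398094885285 < 309485009821345068724781056? NO
The largest n with C(n, 10) < 309485009821345068724781056 is n = 2023 (where E[X] = 77349964071444621328860179/77371252455336267181195264 ≈ 0.99972). Hence R_4(10) > 2023, i.e. R_4(10) ≥ 2024.

Largest n = 2023; hence R_4(10) > 2023.


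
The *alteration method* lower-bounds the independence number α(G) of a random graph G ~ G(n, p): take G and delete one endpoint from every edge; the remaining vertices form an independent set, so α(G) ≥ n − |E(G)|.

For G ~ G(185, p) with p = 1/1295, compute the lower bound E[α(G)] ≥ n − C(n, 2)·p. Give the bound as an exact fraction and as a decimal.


E[|E(G)|] = C(185, 2)·p = 17020 · (1/1295) = 92/7.
E[α(G)] ≥ n − E[|E(G)|] = 185 − 92/7 = 1203/7.
Numerically: ≈ 171.857143.
(This is only a lower bound; the true E[α(G)] may be larger.)

E[α(G)] ≥ 1203/7 ≈ 171.857143.


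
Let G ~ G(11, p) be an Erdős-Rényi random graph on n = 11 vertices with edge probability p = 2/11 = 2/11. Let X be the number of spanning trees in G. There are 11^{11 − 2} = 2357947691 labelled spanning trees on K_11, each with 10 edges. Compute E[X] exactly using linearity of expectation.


K_11 has 11^{11 − 2} = 2357947691 labelled spanning trees.
For each such spanning tree H, let X_H = 1 if all 10 edges of H are present in G. Then P[X_H = 1] = p^{10} = (2/11)^{10} = 1024/25937424601.
By linearity: E[X] = Σ_H E[X_H] = 2357947691 · p^{10} = 2357947691 · 1024/25937424601 = 1024/11.
Numerically: E[X] ≈ 93.091.

E[X] = 2357947691 · (2/11)^{10} = 1024/11 ≈ 93.091.


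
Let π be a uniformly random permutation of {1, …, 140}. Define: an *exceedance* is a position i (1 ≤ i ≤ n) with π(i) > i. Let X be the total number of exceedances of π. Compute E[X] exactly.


Write X = Σ_{i=1}^{140} X_i, where X_i = 1_{π(i) > i}.
For each fixed i, π(i) is uniform over {1, …, 140} (marginal of a uniform permutation), so P[π(i) > i] = (n − i)/n. Summing: Σ_{i=1}^{140} (n − i)/n = (0 + 1 + … + 139)/140 = 140(140 − 1)/(2·140) = (140 − 1)/2.
Hence E[X] = Σ_{i=1}^{140} (140 − i)/140 = 139/2 ≈ 69.5000.

E[X] = 139/2 = 69.5000.


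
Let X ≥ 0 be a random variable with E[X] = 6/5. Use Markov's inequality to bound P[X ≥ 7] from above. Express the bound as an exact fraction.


μ = E[X] = 6/5, a = 7.
Markov: P[X ≥ 7] ≤ μ/a = (6/5)/7 = 6/35.
Numerically: ≈ 0.171429.
(Since a = 7 > μ = 1.200000, the bound 6/35 is < 1 and informative.)

P[X ≥ 7] ≤ 6/35 ≈ 0.171429.


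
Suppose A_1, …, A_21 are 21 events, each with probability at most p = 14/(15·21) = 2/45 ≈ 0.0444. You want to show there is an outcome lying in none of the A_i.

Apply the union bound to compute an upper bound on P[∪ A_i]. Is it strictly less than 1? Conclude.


Union bound: P[∪_{i=1}^{21} A_i] ≤ Σ_i P[A_i] ≤ 21·p = 21·(2/45) = 14/15.
Numerically: 14/15 ≈ 0.9333.
Is 14/15 < 1? YES.
Since P[∪ A_i] ≤ 14/15 < 1, the complement has P[∩ A_i^c] ≥ 1 − 14/15 = 1/15 > 0, so some outcome avoids every A_i.

21·p = 14/15 ≈ 0.9333; existence CERTIFIED by the union bound.


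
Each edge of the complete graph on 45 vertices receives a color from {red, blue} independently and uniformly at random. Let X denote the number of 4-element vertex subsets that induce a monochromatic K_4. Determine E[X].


Let X = Σ_S X_S over the C(45, 4) = 148995 subsets S of size 4, where X_S = 1 if the K_4 on S is monochromatic.
For a fixed S, the K_4 on S has C(4, 2) = 6 edges. P[all 6 edges red] = (1/2)^6, and likewise for blue, so P[monochromatic] = 2·(1/2)^6 = 2^{1 − 6} = 1/32.
By linearity: E[X] = C(45, 4) · 2^{1 − 6} = 148995 · 1/32 = 148995/32.
Numerically: E[X] ≈ 4656.093750.

E[X] = C(45,4)·2^(1−C(4,2)) = 148995/32 ≈ 4656.093750.


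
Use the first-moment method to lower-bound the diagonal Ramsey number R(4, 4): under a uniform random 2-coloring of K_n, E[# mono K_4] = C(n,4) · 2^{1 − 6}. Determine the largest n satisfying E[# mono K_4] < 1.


We need C(n, 4) · 2^{1 − 6} < 1, i.e. C(n, 4) < 2^{6 − 1} = 32.
Check values of n near the boundary:
  n = 4: C(4, 4) = 1; 1 < 32? YES
  n = 5: C(5, 4) = 5; 5 < 32? YES
  n = 6: C(6, 4) = 15; 15 < 32? YES
  n = 7: C(7, 4) = 35; 35 < 32? NO
  n = 8: C(8, 4) = 70; 70 < 32? NO
The largest n with C(n, 4) < 32 is n = 6 (where E[X] = 15/32 ≈ 0.468750). Hence R(4, 4) > 6, i.e. R(4, 4) ≥ 7.

Largest n = 6; hence R(4, 4) > 6.


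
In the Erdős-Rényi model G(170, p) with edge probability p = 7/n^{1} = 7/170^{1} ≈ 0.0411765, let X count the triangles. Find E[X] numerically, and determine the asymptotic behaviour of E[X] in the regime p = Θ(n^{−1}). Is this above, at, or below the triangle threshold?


Number of potential triangles: C(170, 3) = 804440.
Each occurs with probability p³ ≈ (0.0411765)³ ≈ 6.98147771e-05.
By linearity: E[X] = C(170, 3)·p³ ≈ 804440 · 6.98147771e-05 ≈ 56.161799.
Here α = 1, so p = 7/n is exactly at the triangle threshold p ~ 1/n. Asymptotically E[X] → c³/6 = 7³/6 = 343/6 ≈ 57.166667, a bounded constant. In this regime the triangle count is asymptotically Poisson(c³/6).

E[X] ≈ 56.161799; in regime p = Θ(1/n^{1}) E[X] stays bounded (at the triangle threshold p ~ 1/n).


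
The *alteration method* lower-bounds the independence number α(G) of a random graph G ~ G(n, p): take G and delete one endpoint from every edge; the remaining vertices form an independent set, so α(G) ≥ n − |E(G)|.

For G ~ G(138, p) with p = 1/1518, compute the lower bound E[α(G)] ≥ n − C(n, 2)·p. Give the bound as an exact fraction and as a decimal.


E[|E(G)|] = C(138, 2)·p = 9453 · (1/1518) = 137/22.
E[α(G)] ≥ n − E[|E(G)|] = 138 − 137/22 = 2899/22.
Numerically: ≈ 131.772727.
(This is only a lower bound; the true E[α(G)] may be larger.)

E[α(G)] ≥ 2899/22 ≈ 131.772727.


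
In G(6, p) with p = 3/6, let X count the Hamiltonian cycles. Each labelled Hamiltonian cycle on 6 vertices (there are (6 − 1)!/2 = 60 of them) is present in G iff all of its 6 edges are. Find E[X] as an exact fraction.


K_6 has (6 − 1)!/2 = 60 labelled Hamiltonian cycles.
For each such Hamiltonian cycle H, let X_H = 1 if all 6 edges of H are present in G. Then P[X_H = 1] = p^{6} = (1/2)^{6} = 1/64.
By linearity of expectation: E[X] = Σ_H E[X_H] = 60 · p^{6} = 60 · 1/64 = 15/16.
Numerically: E[X] ≈ 0.9375.

E[X] = 60 · (1/2)^{6} = 15/16 ≈ 0.9375.


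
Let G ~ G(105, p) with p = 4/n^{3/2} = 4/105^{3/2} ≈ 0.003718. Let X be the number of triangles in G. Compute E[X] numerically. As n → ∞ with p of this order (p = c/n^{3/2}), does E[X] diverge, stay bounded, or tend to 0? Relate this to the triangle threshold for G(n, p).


Number of potential triangles: C(105, 3) = 187460.
Each occurs with probability p³ ≈ (0.003718)³ ≈ 5.138403e-08.
By linearity: E[X] = C(105, 3)·p³ ≈ 187460 · 5.138403e-08 ≈ 0.0096.
Since α = 3/2 > 1, p = c/n^{3/2} = o(1/n) is below the triangle threshold p ~ 1/n. Asymptotically E[X] ~ (c³/6)·n^{3(1−α)} = (4³/6)·n^{-1.5} → 0, so by Markov's inequality G has no triangles w.h.p.

E[X] ≈ 0.0096; in regime p = Θ(1/n^{3/2}) E[X] tends to 0 (below the triangle threshold p ~ 1/n).


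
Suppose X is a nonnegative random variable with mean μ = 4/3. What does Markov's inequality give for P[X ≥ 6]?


μ = E[X] = 4/3, a = 6.
Markov: P[X ≥ 6] ≤ μ/a = (4/3)/6 = 2/9.
Numerically: ≈ 0.22222.
(Since a = 6 > μ = 1.33333, the bound 2/9 is < 1 and informative.)

P[X ≥ 6] ≤ 2/9 ≈ 0.22222.


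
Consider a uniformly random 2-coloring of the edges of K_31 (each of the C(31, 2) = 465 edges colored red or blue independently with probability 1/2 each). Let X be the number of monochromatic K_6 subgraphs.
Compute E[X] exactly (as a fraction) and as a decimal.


Let X = Σ_S X_S over the C(31, 6) = 736281 subsets S of size 6, where X_S = 1 if the K_6 on S is monochromatic.
For a fixed S, the K_6 on S has C(6, 2) = 15 edges. P[all 15 edges red] = (1/2)^15, and likewise for blue, so P[monochromatic] = 2·(1/2)^15 = 2^{1 − 15} = 1/16384.
By linearity: E[X] = C(31, 6) · 2^{1 − 15} = 736281 · 1/16384 = 736281/16384.
Numerically: E[X] ≈ 44.939026.

E[X] = C(31,6)·2^(1−C(6,2)) = 736281/16384 ≈ 44.939026.


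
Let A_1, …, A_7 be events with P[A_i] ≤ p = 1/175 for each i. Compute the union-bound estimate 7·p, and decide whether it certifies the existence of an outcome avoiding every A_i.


Union bound: P[∪_{i=1}^{7} A_i] ≤ Σ_i P[A_i] ≤ 7·p = 7·(1/175) = 1/25.
Numerically: 1/25 ≈ 0.04000.
Is 1/25 < 1? YES.
Since P[∪ A_i] ≤ 1/25 < 1, the complement has P[∩ A_i^c] ≥ 1 − 1/25 = 24/25 > 0, so some outcome avoids every A_i.

7·p = 1/25 ≈ 0.04000; existence CERTIFIED by the union bound.


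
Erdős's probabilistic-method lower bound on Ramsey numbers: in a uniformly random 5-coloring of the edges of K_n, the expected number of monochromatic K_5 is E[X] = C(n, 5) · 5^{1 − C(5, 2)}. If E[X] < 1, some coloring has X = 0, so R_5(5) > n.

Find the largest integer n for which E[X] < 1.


We need C(n, 5) · 5^{1 − 10} < 1, i.e. C(n, 5) < 5^{10 − 1} = 1953125.
Check values of n near the boundary:
  n = 47: C(47, 5) = 1533939; 1533939 < 1953125? YES
  n = 48: C(48, 5) = 1712304; 1712304 < 1953125? YES
  n = 49: C(49, 5) = 1906884; 1906884 < 1953125? YES
  n = 50: C(50, 5) = 2118760; 2118760 < 1953125? NO
  n = 51: C(51, 5) = 2349060; 2349060 < 1953125? NO
  n = 52: C(52, 5) = 2598960; 2598960 < 1953125? NO
The largest n with C(n, 5) < 1953125 is n = 49 (where E[X] = 1906884/1953125 ≈ 0.976). Hence R_5(5) > 49, i.e. R_5(5) ≥ 50.

Largest n = 49; hence R_5(5) > 49.


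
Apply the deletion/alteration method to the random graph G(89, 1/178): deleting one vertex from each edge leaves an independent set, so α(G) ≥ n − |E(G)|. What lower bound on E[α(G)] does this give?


E[|E(G)|] = C(89, 2)·p = 3916 · (1/178) = 22.
E[α(G)] ≥ n − E[|E(G)|] = 89 − 22 = 67.
Numerically: ≈ 67.00000.
(This is only a lower bound; the true E[α(G)] may be larger.)

E[α(G)] ≥ 67 ≈ 67.00000.


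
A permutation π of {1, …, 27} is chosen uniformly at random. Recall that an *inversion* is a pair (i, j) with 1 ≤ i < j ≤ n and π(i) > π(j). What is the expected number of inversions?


Write X = Σ X_I over the C(27, 2) = 351 pairs i < j, with X_I the indicator of one inversion.
There are 351 indicators.
For each fixed pair i < j, the values π(i) and π(j) are two distinct elements of {1, …, 27} in uniformly random order; by symmetry P[π(i) > π(j)] = 1/2.
By linearity: E[X] = 351 · (1/2) = C(27, 2) · (1/2) = 351/2 = 351/2 ≈ 175.500000.

E[X] = 351/2 = 175.500000.


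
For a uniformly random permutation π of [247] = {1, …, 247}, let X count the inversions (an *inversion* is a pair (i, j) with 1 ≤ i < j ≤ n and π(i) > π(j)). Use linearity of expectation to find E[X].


Write X = Σ X_I over the C(247, 2) = 30381 pairs i < j, with X_I the indicator of one inversion.
There are 30381 indicators.
For each fixed pair i < j, the values π(i) and π(j) are two distinct elements of {1, …, 247} in uniformly random order; by symmetry P[π(i) > π(j)] = 1/2.
By linearity: E[X] = 30381 · (1/2) = C(247, 2) · (1/2) = 30381/2 = 30381/2 ≈ 15190.500.

E[X] = 30381/2 = 15190.500.


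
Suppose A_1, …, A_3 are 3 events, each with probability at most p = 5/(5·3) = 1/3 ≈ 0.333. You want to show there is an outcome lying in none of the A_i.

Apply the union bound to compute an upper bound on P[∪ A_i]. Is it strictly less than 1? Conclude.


Union bound: P[∪_{i=1}^{3} A_i] ≤ Σ_i P[A_i] ≤ 3·p = 3·(1/3) = 1.
Numerically: 1 ≈ 1.000.
Is 1 < 1? NO.
Since the bound 1 is ≥ 1, the union bound is uninformative here; it does NOT by itself certify existence.

3·p = 1 ≈ 1.000; existence NOT certified by the union bound.


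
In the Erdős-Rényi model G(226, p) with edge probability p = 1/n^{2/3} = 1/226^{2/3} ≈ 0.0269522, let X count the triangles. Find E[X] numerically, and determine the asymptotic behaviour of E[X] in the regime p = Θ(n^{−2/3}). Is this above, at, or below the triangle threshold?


Number of potential triangles: C(226, 3) = 1898400.
Each occurs with probability p³ ≈ (0.0269522)³ ≈ 1.95786671e-05.
By linearity: E[X] = C(226, 3)·p³ ≈ 1898400 · 1.95786671e-05 ≈ 37.168142.
Since α = 2/3 < 1, p = c/n^{2/3} ≫ 1/n is above the triangle threshold p ~ 1/n. Asymptotically E[X] ~ (c³/6)·n^{3(1−α)} = (1³/6)·n^{1} → ∞; triangles are abundant w.h.p.

E[X] ≈ 37.168142; in regime p = Θ(1/n^{2/3}) E[X] diverges (above the triangle threshold p ~ 1/n).


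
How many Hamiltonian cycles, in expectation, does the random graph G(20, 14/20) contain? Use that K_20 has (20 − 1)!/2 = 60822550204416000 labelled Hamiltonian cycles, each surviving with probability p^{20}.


K_20 has (20 − 1)!/2 = 60822550204416000 labelled Hamiltonian cycles.
For each such Hamiltonian cycle H, let X_H = 1 if all 20 edges of H are present in G. Then P[X_H = 1] = p^{20} = (7/10)^{20} = 79792266297612001/100000000000000000000.
By linearity: E[X] = Σ_H E[X_H] = 60822550204416000 · p^{20} = 60822550204416000 · 79792266297612001/100000000000000000000 = 1184855742873690605203907421/24414062500000.
Numerically: E[X] ≈ 4.85317e+13.

E[X] = 60822550204416000 · (7/10)^{20} = 1184855742873690605203907421/24414062500000 ≈ 4.85317e+13.


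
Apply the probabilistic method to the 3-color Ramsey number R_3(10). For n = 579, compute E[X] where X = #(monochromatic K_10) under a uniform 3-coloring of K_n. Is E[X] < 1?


E[X] = C(579, 10) · 3^{1 − 45} = 1079152988140386124680 · 3^{−44} = 1079152988140386124680/984770902183611232881.
As a reduced fraction: E[X] = 359717662713462041560/328256967394537077627 ≈ 1.0958417.
Is E[X] < 1? NO.
Since E[X] ≥ 1, the first-moment bound is inconclusive at n = 579; it does NOT by itself certify R_3(10) > 579.

E[X] = 359717662713462041560/328256967394537077627 ≈ 1.0958417; E[X] ≥ 1; first-moment method inconclusive here.


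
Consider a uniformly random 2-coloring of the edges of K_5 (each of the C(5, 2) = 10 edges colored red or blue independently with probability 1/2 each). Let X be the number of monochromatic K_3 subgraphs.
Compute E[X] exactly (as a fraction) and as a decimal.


Let X = Σ_S X_S over the C(5, 3) = 10 subsets S of size 3, where X_S = 1 if the K_3 on S is monochromatic.
For a fixed S, the K_3 on S has C(3, 2) = 3 edges. P[all 3 edges red] = (1/2)^3, and likewise for blue, so P[monochromatic] = 2·(1/2)^3 = 2^{1 − 3} = 1/4.
Summing: E[X] = C(5, 3) · 2^{1 − 3} = 10 · 1/4 = 5/2.
Numerically: E[X] ≈ 2.500.

E[X] = C(5,3)·2^(1−C(3,2)) = 5/2 ≈ 2.500.


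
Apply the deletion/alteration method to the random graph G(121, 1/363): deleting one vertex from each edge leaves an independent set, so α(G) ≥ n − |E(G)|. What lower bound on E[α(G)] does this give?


E[|E(G)|] = C(121, 2)·p = 7260 · (1/363) = 20.
E[α(G)] ≥ n − E[|E(G)|] = 121 − 20 = 101.
Numerically: ≈ 101.00000.
(This is only a lower bound; the true E[α(G)] may be larger.)

E[α(G)] ≥ 101 ≈ 101.00000.


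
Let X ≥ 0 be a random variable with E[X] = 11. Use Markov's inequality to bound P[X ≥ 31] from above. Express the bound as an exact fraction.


μ = E[X] = 11, a = 31.
Markov: P[X ≥ 31] ≤ μ/a = (11)/31 = 11/31.
Numerically: ≈ 0.355.
(Since a = 31 > μ = 11.000, the bound 11/31 is < 1 and informative.)

P[X ≥ 31] ≤ 11/31 ≈ 0.355.


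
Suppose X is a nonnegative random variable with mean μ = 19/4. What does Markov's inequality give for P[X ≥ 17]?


μ = E[X] = 19/4, a = 17.
Markov: P[X ≥ 17] ≤ μ/a = (19/4)/17 = 19/68.
Numerically: ≈ 0.279412.
(Since a = 17 > μ = 4.750000, the bound 19/68 is < 1 and informative.)

P[X ≥ 17] ≤ 19/68 ≈ 0.279412.


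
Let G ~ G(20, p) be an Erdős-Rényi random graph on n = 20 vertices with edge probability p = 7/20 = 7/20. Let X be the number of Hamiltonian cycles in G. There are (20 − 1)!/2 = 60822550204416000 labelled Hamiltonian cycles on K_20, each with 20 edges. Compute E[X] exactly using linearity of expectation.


K_20 has (20 − 1)!/2 = 60822550204416000 labelled Hamiltonian cycles.
For each such Hamiltonian cycle H, let X_H = 1 if all 20 edges of H are present in G. Then P[X_H = 1] = p^{20} = (7/20)^{20} = 79792266297612001/104857600000000000000000000.
Summing the indicators: E[X] = Σ_H E[X_H] = 60822550204416000 · p^{20} = 60822550204416000 · 79792266297612001/104857600000000000000000000 = 1184855742873690605203907421/25600000000000000000.
Numerically: E[X] ≈ 4.6283e+07.

E[X] = 60822550204416000 · (7/20)^{20} = 1184855742873690605203907421/25600000000000000000 ≈ 4.6283e+07.


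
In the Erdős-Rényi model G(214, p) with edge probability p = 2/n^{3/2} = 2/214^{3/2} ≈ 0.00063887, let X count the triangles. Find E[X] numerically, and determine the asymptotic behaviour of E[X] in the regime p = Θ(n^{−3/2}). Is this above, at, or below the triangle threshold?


Number of potential triangles: C(214, 3) = 1610564.
Each occurs with probability p³ ≈ (0.00063887)³ ≈ 2.6075222e-10.
By linearity: E[X] = C(214, 3)·p³ ≈ 1610564 · 2.6075222e-10 ≈ 0.00042.
Since α = 3/2 > 1, p = c/n^{3/2} = o(1/n) is below the triangle threshold p ~ 1/n. Asymptotically E[X] ~ (c³/6)·n^{3(1−α)} = (2³/6)·n^{-1.5} → 0, so by Markov's inequality G has no triangles w.h.p.

E[X] ≈ 0.00042; in regime p = Θ(1/n^{3/2}) E[X] tends to 0 (below the triangle threshold p ~ 1/n).


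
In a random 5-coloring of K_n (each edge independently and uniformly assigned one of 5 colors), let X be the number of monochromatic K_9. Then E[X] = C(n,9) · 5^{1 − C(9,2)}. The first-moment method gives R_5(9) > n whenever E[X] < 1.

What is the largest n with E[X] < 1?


We need C(n, 9) · 5^{1 − 36} < 1, i.e. C(n, 9) < 5^{36 − 1} = 2910383045673370361328125.
Check values of n near the boundary:
  n = 2167: C(2167, 9) = 2855899084841489792706810; 2855899084841489792706810 < 2910383045673370361328125? YES
  n = 2168: C(2168, 9) = 2867804175977929537095120; 2867804175977929537095120 < 2910383045673370361328125? YES
  n = 2169: C(2169, 9) = 2879753360044504243499683; 2879753360044504243499683 < 2910383045673370361328125? YES
  n = 2170: C(2170, 9) = 2891746779868845075610510; 2891746779868845075610510 < 2910383045673370361328125? YES
  n = 2171: C(2171, 9) = 2903784578674959601827205; 2903784578674959601827205 < 2910383045673370361328125? YES
  n = 2172: C(2172, 9) = 2915866900084148060642020; 2915866900084148060642020 < 2910383045673370361328125? NO
  n = 2173: C(2173, 9) = 2927993888115921319674265; 2927993888115921319674265 < 2910383045673370361328125? NO
The largest n with C(n, 9) < 2910383045673370361328125 is n = 2171 (where E[X] = 580756915734991920365441/582076609134674072265625 ≈ 0.9977). Hence R_5(9) > 2171, i.e. R_5(9) ≥ 2172.

Largest n = 2171; hence R_5(9) > 2171.


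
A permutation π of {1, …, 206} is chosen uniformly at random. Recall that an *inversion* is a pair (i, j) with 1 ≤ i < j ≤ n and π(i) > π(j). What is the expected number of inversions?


Write X = Σ X_I over the C(206, 2) = 21115 pairs i < j, with X_I the indicator of one inversion.
There are 21115 indicators.
For each fixed pair i < j, the values π(i) and π(j) are two distinct elements of {1, …, 206} in uniformly random order; by symmetry P[π(i) > π(j)] = 1/2.
By linearity: E[X] = 21115 · (1/2) = C(206, 2) · (1/2) = 21115/2 = 21115/2 ≈ 10557.500.

E[X] = 21115/2 = 10557.500.


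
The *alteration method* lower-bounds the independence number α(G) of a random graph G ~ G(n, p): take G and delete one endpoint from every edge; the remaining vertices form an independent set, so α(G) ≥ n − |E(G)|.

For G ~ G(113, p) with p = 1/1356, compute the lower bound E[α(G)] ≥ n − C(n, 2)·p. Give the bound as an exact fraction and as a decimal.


E[|E(G)|] = C(113, 2)·p = 6328 · (1/1356) = 14/3.
E[α(G)] ≥ n − E[|E(G)|] = 113 − 14/3 = 325/3.
Numerically: ≈ 108.33333.
(This is only a lower bound; the true E[α(G)] may be larger.)

E[α(G)] ≥ 325/3 ≈ 108.33333.


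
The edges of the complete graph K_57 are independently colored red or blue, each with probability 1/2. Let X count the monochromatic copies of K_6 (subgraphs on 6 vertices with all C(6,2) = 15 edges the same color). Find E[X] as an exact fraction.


Let X = Σ_S X_S over the C(57, 6) = 36288252 subsets S of size 6, where X_S = 1 if the K_6 on S is monochromatic.
For a fixed S, the K_6 on S has C(6, 2) = 15 edges. P[all 15 edges red] = (1/2)^15, and likewise for blue, so P[monochromatic] = 2·(1/2)^15 = 2^{1 − 15} = 1/16384.
By linearity of expectation: E[X] = C(57, 6) · 2^{1 − 15} = 36288252 · 1/16384 = 9072063/4096.
Numerically: E[X] ≈ 2214.859131.

E[X] = C(57,6)·2^(1−C(6,2)) = 9072063/4096 ≈ 2214.859131.


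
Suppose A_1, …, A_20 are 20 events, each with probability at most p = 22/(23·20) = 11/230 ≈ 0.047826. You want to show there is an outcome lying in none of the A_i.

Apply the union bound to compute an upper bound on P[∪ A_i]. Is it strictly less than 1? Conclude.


Union bound: P[∪_{i=1}^{20} A_i] ≤ Σ_i P[A_i] ≤ 20·p = 20·(11/230) = 22/23.
Numerically: 22/23 ≈ 0.956522.
Is 22/23 < 1? YES.
Since P[∪ A_i] ≤ 22/23 < 1, the complement has P[∩ A_i^c] ≥ 1 − 22/23 = 1/23 > 0, so some outcome avoids every A_i.

20·p = 22/23 ≈ 0.956522; existence CERTIFIED by the union bound.


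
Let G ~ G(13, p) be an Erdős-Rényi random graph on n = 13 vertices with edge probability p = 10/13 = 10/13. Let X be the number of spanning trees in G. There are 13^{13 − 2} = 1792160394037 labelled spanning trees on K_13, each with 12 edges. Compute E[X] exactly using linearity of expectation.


K_13 has 13^{13 − 2} = 1792160394037 labelled spanning trees.
For each such spanning tree H, let X_H = 1 if all 12 edges of H are present in G. Then P[X_H = 1] = p^{12} = (10/13)^{12} = 1000000000000/23298085122481.
Summing the indicators: E[X] = Σ_H E[X_H] = 1792160394037 · p^{12} = 1792160394037 · 1000000000000/23298085122481 = 1000000000000/13.
Numerically: E[X] ≈ 7.6923e+10.

E[X] = 1792160394037 · (10/13)^{12} = 1000000000000/13 ≈ 7.6923e+10.


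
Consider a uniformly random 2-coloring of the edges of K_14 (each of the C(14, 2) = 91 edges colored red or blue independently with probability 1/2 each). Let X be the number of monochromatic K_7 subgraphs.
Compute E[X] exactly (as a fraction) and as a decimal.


Let X = Σ_S X_S over the C(14, 7) = 3432 subsets S of size 7, where X_S = 1 if the K_7 on S is monochromatic.
For a fixed S, the K_7 on S has C(7, 2) = 21 edges. P[all 21 edges red] = (1/2)^21, and likewise for blue, so P[monochromatic] = 2·(1/2)^21 = 2^{1 − 21} = 1/1048576.
By linearity of expectation: E[X] = C(14, 7) · 2^{1 − 21} = 3432 · 1/1048576 = 429/131072.
Numerically: E[X] ≈ 0.0033.

E[X] = C(14,7)·2^(1−C(7,2)) = 429/131072 ≈ 0.0033.


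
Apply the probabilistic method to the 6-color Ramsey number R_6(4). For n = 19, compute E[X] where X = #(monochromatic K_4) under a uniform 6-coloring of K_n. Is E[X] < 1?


E[X] = C(19, 4) · 6^{1 − 6} = 3876 · 6^{−5} = 3876/7776.
As a reduced fraction: E[X] = 323/648 ≈ 0.498457.
Is E[X] < 1? YES.
Since E[X] < 1, there exists a 6-coloring of K_{19} with no monochromatic K_4; hence R_6(4) > 19.

E[X] = 323/648 ≈ 0.498457; E[X] < 1, so R_6(4) > 19.


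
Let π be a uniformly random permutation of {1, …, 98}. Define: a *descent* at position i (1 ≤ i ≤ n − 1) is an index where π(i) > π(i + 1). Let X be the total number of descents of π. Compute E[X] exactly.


Write X = Σ X_I over i = 1, …, 97, with X_I the indicator of one descent.
There are 97 indicators.
For each fixed i, the pair (π(i), π(i+1)) is a uniformly random ordered pair of distinct values from {1, …, 98}; by symmetry P[π(i) > π(i+1)] = 1/2.
By linearity: E[X] = 97 · (1/2) = (98 − 1) · (1/2) = 97/2 ≈ 48.500.

E[X] = 97/2 = 48.500.


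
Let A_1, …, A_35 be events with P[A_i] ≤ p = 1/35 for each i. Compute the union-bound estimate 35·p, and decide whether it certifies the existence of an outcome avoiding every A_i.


Union bound: P[∪_{i=1}^{35} A_i] ≤ Σ_i P[A_i] ≤ 35·p = 35·(1/35) = 1.
Numerically: 1 ≈ 1.00000.
Is 1 < 1? NO.
Since the bound 1 is ≥ 1, the union bound is uninformative here; it does NOT by itself certify existence.

35·p = 1 ≈ 1.00000; existence NOT certified by the union bound.


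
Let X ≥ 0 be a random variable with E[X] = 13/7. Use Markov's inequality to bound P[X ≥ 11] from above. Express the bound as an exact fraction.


μ = E[X] = 13/7, a = 11.
Markov: P[X ≥ 11] ≤ μ/a = (13/7)/11 = 13/77.
Numerically: ≈ 0.1688.
(Since a = 11 > μ = 1.8571, the bound 13/77 is < 1 and informative.)

P[X ≥ 11] ≤ 13/77 ≈ 0.1688.


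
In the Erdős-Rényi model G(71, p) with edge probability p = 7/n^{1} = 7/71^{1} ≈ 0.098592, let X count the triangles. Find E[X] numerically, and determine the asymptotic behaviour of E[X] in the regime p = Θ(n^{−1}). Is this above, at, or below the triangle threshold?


Number of potential triangles: C(71, 3) = 57155.
Each occurs with probability p³ ≈ (0.098592)³ ≈ 9.5833880e-04.
By linearity: E[X] = C(71, 3)·p³ ≈ 57155 · 9.5833880e-04 ≈ 54.77385.
Here α = 1, so p = 7/n is exactly at the triangle threshold p ~ 1/n. Asymptotically E[X] → c³/6 = 7³/6 = 343/6 ≈ 57.16667, a bounded constant. In this regime the triangle count is asymptotically Poisson(c³/6).

E[X] ≈ 54.77385; in regime p = Θ(1/n^{1}) E[X] stays bounded (at the triangle threshold p ~ 1/n).


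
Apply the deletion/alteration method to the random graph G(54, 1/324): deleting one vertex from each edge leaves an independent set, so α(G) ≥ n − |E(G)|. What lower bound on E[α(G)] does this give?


E[|E(G)|] = C(54, 2)·p = 1431 · (1/324) = 53/12.
E[α(G)] ≥ n − E[|E(G)|] = 54 − 53/12 = 595/12.
Numerically: ≈ 49.58333.
(This is only a lower bound; the true E[α(G)] may be larger.)

E[α(G)] ≥ 595/12 ≈ 49.58333.


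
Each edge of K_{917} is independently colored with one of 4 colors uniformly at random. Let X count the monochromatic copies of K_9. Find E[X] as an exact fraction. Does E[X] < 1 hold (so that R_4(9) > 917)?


E[X] = C(917, 9) · 4^{1 − 36} = 1214670081818390006810 · 4^{−35} = 1214670081818390006810/1180591620717411303424.
As a reduced fraction: E[X] = 607335040909195003405/590295810358705651712 ≈ 1.029.
Is E[X] < 1? NO.
Since E[X] ≥ 1, the first-moment bound is inconclusive at n = 917; it does NOT by itself certify R_4(9) > 917.

E[X] = 607335040909195003405/590295810358705651712 ≈ 1.029; E[X] ≥ 1; first-moment method inconclusive here.


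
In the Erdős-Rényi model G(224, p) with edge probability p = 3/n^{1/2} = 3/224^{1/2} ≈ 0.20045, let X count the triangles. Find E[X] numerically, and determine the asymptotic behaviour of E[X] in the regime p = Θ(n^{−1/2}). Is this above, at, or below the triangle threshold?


Number of potential triangles: C(224, 3) = 1848224.
Each occurs with probability p³ ≈ (0.20045)³ ≈ 8.0536312e-03.
By linearity: E[X] = C(224, 3)·p³ ≈ 1848224 · 8.0536312e-03 ≈ 14884.91442.
Since α = 1/2 < 1, p = c/n^{1/2} ≫ 1/n is above the triangle threshold p ~ 1/n. Asymptotically E[X] ~ (c³/6)·n^{3(1−α)} = (3³/6)·n^{1.5} → ∞; triangles are abundant w.h.p.

E[X] ≈ 14884.91442; in regime p = Θ(1/n^{1/2}) E[X] diverges (above the triangle threshold p ~ 1/n).


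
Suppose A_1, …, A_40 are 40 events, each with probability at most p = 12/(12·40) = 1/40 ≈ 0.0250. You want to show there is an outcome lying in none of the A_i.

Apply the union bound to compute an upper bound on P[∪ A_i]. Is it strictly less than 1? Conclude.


Union bound: P[∪_{i=1}^{40} A_i] ≤ Σ_i P[A_i] ≤ 40·p = 40·(1/40) = 1.
Numerically: 1 ≈ 1.0000.
Is 1 < 1? NO.
Since the bound 1 is ≥ 1, the union bound is uninformative here; it does NOT by itself certify existence.

40·p = 1 ≈ 1.0000; existence NOT certified by the union bound.


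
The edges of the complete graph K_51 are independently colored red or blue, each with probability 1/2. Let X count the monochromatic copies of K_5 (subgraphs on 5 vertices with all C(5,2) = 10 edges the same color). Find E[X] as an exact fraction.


Let X = Σ_S X_S over the C(51, 5) = 2349060 subsets S of size 5, where X_S = 1 if the K_5 on S is monochromatic.
For a fixed S, the K_5 on S has C(5, 2) = 10 edges. P[all 10 edges red] = (1/2)^10, and likewise for blue, so P[monochromatic] = 2·(1/2)^10 = 2^{1 − 10} = 1/512.
Summing: E[X] = C(51, 5) · 2^{1 − 10} = 2349060 · 1/512 = 587265/128.
Numerically: E[X] ≈ 4588.00781.

E[X] = C(51,5)·2^(1−C(5,2)) = 587265/128 ≈ 4588.00781.


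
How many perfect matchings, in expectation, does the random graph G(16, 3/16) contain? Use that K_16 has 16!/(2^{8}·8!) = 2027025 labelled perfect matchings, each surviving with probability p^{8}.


K_16 has 16!/(2^{8}·8!) = 2027025 labelled perfect matchings.
For each such perfect matching H, let X_H = 1 if all 8 edges of H are present in G. Then P[X_H = 1] = p^{8} = (3/16)^{8} = 6561/4294967296.
By linearity: E[X] = Σ_H E[X_H] = 2027025 · p^{8} = 2027025 · 6561/4294967296 = 13299311025/4294967296.
Numerically: E[X] ≈ 3.1.

E[X] = 2027025 · (3/16)^{8} = 13299311025/4294967296 ≈ 3.1.


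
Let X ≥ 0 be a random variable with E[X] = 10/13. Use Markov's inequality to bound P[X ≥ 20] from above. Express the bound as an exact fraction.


μ = E[X] = 10/13, a = 20.
Markov: P[X ≥ 20] ≤ μ/a = (10/13)/20 = 1/26.
Numerically: ≈ 0.03846.
(Since a = 20 > μ = 0.76923, the bound 1/26 is < 1 and informative.)

P[X ≥ 20] ≤ 1/26 ≈ 0.03846.


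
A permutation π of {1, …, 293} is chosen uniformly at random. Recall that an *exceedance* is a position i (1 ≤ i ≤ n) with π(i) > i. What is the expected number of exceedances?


Write X = Σ_{i=1}^{293} X_i, where X_i = 1_{π(i) > i}.
For each fixed i, π(i) is uniform over {1, …, 293} (marginal of a uniform permutation), so P[π(i) > i] = (n − i)/n. Summing: Σ_{i=1}^{293} (n − i)/n = (0 + 1 + … + 292)/293 = 293(293 − 1)/(2·293) = (293 − 1)/2.
Hence E[X] = Σ_{i=1}^{293} (293 − i)/293 = 146 ≈ 146.0000.

E[X] = 146 = 146.0000.


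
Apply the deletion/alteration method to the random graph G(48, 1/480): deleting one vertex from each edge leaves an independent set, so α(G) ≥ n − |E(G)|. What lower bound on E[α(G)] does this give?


E[|E(G)|] = C(48, 2)·p = 1128 · (1/480) = 47/20.
E[α(G)] ≥ n − E[|E(G)|] = 48 − 47/20 = 913/20.
Numerically: ≈ 45.65000.
(This is only a lower bound; the true E[α(G)] may be larger.)

E[α(G)] ≥ 913/20 ≈ 45.65000.


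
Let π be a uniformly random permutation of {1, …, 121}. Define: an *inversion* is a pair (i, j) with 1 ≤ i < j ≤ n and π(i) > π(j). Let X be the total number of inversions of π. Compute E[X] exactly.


Write X = Σ X_I over the C(121, 2) = 7260 pairs i < j, with X_I the indicator of one inversion.
There are 7260 indicators.
For each fixed pair i < j, the values π(i) and π(j) are two distinct elements of {1, …, 121} in uniformly random order; by symmetry P[π(i) > π(j)] = 1/2.
By linearity: E[X] = 7260 · (1/2) = C(121, 2) · (1/2) = 7260/2 = 3630 ≈ 3630.000.

E[X] = 3630 = 3630.000.


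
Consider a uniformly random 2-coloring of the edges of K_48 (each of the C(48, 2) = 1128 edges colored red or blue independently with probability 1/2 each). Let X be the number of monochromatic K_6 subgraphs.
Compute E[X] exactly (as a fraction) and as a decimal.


Let X = Σ_S X_S over the C(48, 6) = 12271512 subsets S of size 6, where X_S = 1 if the K_6 on S is monochromatic.
For a fixed S, the K_6 on S has C(6, 2) = 15 edges. P[all 15 edges red] = (1/2)^15, and likewise for blue, so P[monochromatic] = 2·(1/2)^15 = 2^{1 − 15} = 1/16384.
Summing: E[X] = C(48, 6) · 2^{1 − 15} = 12271512 · 1/16384 = 1533939/2048.
Numerically: E[X] ≈ 748.99365.

E[X] = C(48,6)·2^(1−C(6,2)) = 1533939/2048 ≈ 748.99365.
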